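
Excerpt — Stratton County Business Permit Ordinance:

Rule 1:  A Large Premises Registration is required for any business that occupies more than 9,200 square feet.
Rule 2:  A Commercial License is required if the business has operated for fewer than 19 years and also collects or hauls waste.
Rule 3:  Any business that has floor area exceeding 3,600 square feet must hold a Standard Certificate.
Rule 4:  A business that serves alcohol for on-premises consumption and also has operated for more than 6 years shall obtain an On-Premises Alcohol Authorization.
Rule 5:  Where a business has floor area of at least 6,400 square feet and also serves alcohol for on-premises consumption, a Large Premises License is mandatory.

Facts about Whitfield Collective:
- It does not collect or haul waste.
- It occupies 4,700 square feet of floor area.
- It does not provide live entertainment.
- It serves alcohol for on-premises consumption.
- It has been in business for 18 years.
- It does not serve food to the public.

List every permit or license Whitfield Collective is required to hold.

Rule 1: floor area 4,700 square feet ≤ 9,200 square feet → Large Premises Registration not required.
Rule 2: years in business 18 < 19; does not collect or haul waste → Commercial License not required.
Rule 3: floor area 4,700 square feet > 3,600 square feet → Standard Certificate required.
Rule 4: serves alcohol for on-premises consumption; years in business 18 > 6 → On-Premises Alcohol Authorization required.
Rule 5: floor area 4,700 square feet < 6,400 square feet; serves alcohol for on-premises consumption → Large Premises License not required.

On-Premises Alcohol Authorization, Standard Certificate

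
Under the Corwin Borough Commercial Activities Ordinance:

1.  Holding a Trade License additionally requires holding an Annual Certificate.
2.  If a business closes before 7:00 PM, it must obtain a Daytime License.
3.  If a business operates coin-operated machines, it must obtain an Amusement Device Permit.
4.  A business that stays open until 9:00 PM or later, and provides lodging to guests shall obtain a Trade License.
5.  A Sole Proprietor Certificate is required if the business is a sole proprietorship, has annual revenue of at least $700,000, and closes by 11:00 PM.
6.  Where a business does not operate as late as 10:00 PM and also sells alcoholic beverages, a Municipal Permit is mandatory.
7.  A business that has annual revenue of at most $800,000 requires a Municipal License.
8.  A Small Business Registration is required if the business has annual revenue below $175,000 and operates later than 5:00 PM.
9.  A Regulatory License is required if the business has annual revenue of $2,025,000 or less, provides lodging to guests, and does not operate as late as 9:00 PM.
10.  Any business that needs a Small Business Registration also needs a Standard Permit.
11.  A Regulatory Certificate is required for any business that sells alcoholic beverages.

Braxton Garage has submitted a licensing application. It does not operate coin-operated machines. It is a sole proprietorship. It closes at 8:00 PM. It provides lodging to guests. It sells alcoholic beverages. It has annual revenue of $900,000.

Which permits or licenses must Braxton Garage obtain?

1. Trade License is not required → no effect.
2. closes 8:00 PM, after 7:00 PM → Daytime License not required.
3. does not operate coin-operated machines → Amusement Device Permit not required.
4. closes 8:00 PM, at/before 9:00 PM; provides lodging to guests → Trade License not required.
5. is a sole proprietorship; revenue $900,000 ≥ $700,000; closes 8:00 PM, at/before 11:00 PM → Sole Proprietor Certificate required.
6. closes 8:00 PM, at/before 10:00 PM; sells alcoholic beverages → Municipal Permit required.
7. revenue $900,000 > $800,000 → Municipal License not required.
8. revenue $900,000 ≥ $175,000; closes 8:00 PM, after 5:00 PM → Small Business Registration not required.
9. revenue $900,000 ≤ $2,025,000; provides lodging to guests; closes 8:00 PM, at/before 9:00 PM → Regulatory License required.
10. Small Business Registration is not required → no effect.
11. sells alcoholic beverages → Regulatory Certificate required.

Municipal Permit, Regulatory Certificate, Regulatory License, Sole Proprietor Certificate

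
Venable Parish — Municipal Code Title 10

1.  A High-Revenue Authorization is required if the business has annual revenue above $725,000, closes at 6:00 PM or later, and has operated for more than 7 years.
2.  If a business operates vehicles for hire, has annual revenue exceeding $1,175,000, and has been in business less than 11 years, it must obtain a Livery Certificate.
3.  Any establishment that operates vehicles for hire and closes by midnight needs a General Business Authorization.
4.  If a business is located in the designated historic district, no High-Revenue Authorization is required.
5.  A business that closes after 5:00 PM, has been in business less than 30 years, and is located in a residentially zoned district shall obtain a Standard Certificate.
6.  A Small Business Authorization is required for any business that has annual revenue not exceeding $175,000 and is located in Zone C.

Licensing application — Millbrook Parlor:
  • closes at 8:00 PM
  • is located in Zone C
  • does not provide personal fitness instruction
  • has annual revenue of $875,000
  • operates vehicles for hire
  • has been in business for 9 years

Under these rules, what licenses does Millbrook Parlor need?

1. revenue $875,000 > $725,000; closes 8:00 PM, after 6:00 PM; years in business 9 > 7 → High-Revenue Authorization required.
2. operates vehicles for hire; revenue $875,000 ≤ $1,175,000; years in business 9 < 11 → Livery Certificate not required.
3. operates vehicles for hire; closes 8:00 PM, at/before midnight → General Business Authorization required.
4. is located in Zone C (not: is located in the designated historic district) → High-Revenue Authorization exemption does not apply.
5. closes 8:00 PM, after 5:00 PM; years in business 9 < 30; is located in Zone C (not: is located in a residentially zoned district) → Standard Certificate not required.
6. revenue $875,000 > $175,000; is located in Zone C → Small Business Authorization not required.

General Business Authorization, High-Revenue Authorization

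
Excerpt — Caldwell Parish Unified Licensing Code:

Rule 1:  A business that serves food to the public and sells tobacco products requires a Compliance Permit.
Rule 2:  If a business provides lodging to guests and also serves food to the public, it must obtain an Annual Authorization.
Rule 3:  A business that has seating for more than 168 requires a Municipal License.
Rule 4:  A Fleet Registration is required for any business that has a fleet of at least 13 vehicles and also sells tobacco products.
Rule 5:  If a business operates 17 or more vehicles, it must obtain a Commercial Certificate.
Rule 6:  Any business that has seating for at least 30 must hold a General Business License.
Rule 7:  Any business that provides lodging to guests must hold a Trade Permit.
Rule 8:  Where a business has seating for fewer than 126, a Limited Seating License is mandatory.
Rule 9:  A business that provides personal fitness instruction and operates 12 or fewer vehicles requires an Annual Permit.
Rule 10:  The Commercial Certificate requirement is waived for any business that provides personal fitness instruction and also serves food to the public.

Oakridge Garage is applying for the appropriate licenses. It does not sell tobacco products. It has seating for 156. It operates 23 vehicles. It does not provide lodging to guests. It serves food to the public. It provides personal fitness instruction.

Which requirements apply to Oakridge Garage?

Rule 1: serves food to the public; does not sell tobacco products → Compliance Permit not required.
Rule 2: does not provide lodging to guests; serves food to the public → Annual Authorization not required.
Rule 3: seating 156 ≤ 168 → Municipal License not required.
Rule 4: vehicles 23 ≥ 13; does not sell tobacco products → Fleet Registration not required.
Rule 5: vehicles 23 ≥ 17 → Commercial Certificate required.
Rule 6: seating 156 ≥ 30 → General Business License required.
Rule 7: does not provide lodging to guests → Trade Permit not required.
Rule 8: seating 156 ≥ 126 → Limited Seating License not required.
Rule 9: provides personal fitness instruction; vehicles 23 > 12 → Annual Permit not required.
Rule 10: provides personal fitness instruction; serves food to the public → exempt from Commercial Certificate.

General Business License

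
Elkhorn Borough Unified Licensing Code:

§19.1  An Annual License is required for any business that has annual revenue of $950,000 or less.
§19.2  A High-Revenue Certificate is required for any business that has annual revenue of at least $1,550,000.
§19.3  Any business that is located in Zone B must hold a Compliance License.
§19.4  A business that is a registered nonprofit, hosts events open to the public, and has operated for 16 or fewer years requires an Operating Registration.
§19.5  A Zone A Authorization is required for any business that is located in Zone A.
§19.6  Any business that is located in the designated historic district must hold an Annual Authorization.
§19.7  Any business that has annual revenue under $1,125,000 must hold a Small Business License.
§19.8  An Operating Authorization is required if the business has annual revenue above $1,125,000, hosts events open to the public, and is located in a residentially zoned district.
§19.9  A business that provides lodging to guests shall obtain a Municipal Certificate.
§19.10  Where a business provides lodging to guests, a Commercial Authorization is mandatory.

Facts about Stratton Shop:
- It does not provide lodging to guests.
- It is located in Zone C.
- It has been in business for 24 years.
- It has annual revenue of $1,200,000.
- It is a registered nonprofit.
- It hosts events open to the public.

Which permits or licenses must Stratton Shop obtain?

§19.1 revenue $1,200,000 > $950,000 → Annual License not required.
§19.2 revenue $1,200,000 < $1,550,000 → High-Revenue Certificate not required.
§19.3 is located in Zone C (not: is located in Zone B) → Compliance License not required.
§19.4 is a registered nonprofit; hosts events open to the public; years in business 24 > 16 → Operating Registration not required.
§19.5 is located in Zone C (not: is located in Zone A) → Zone A Authorization not required.
§19.6 is located in Zone C (not: is located in the designated historic district) → Annual Authorization not required.
§19.7 revenue $1,200,000 ≥ $1,125,000 → Small Business License not required.
§19.8 revenue $1,200,000 > $1,125,000; hosts events open to the public; is located in Zone C (not: is located in a residentially zoned district) → Operating Authorization not required.
§19.9 does not provide lodging to guests → Municipal Certificate not required.
§19.10 does not provide lodging to guests → Commercial Authorization not required.

None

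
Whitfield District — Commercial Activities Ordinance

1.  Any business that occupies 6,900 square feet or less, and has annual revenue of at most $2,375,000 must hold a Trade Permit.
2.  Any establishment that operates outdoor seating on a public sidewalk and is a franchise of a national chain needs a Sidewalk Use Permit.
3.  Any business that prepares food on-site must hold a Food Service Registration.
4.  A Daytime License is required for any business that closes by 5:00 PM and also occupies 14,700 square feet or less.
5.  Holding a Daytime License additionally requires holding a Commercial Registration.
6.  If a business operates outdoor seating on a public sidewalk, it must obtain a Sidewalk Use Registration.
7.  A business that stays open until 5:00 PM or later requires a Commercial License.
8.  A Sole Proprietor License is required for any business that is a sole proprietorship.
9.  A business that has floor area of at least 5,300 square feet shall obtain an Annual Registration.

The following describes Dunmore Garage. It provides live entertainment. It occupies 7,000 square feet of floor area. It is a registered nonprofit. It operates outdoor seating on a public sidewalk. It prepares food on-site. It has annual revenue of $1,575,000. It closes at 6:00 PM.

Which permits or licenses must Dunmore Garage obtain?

Annual Registration, Commercial License, Food Service Registration, Sidewalk Use Registration

1. floor area 7,000 square feet > 6,900 square feet; revenue $1,575,000 ≤ $2,375,000 → Trade Permit not required.
2. operates outdoor seating on a public sidewalk; is a registered nonprofit (not: is a franchise of a national chain) → Sidewalk Use Permit not required.
3. prepares food on-site → Food Service Registration required.
4. closes 6:00 PM, after 5:00 PM; floor area 7,000 square feet ≤ 14,700 square feet → Daytime License not required.
5. Daytime License is not required → no effect.
6. operates outdoor seating on a public sidewalk → Sidewalk Use Registration required.
7. closes 6:00 PM, after 5:00 PM → Commercial License required.
8. is a registered nonprofit (not: is a sole proprietorship) → Sole Proprietor License not required.
9. floor area 7,000 square feet ≥ 5,300 square feet → Annual Registration required.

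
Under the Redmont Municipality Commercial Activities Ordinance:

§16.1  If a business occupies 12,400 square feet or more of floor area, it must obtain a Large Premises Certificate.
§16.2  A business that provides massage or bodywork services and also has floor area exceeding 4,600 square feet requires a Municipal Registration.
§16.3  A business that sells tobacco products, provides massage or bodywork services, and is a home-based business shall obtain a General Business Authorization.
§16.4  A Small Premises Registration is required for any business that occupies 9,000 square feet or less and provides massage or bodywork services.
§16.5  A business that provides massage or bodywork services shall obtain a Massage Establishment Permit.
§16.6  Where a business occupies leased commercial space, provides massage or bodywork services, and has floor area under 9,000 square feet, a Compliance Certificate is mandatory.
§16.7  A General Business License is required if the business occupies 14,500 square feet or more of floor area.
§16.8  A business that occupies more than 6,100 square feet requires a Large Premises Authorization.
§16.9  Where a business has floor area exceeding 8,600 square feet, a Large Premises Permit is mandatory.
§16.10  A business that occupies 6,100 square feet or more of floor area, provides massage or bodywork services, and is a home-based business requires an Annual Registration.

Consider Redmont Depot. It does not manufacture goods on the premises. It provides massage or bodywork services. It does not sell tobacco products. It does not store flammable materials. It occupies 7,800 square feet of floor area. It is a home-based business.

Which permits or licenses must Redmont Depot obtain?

Annual Registration, Large Premises Authorization, Massage Establishment Permit, Municipal Registration, Small Premises Registration

§16.1 floor area 7,800 square feet < 12,400 square feet → Large Premises Certificate not required.
§16.2 provides massage or bodywork services; floor area 7,800 square feet > 4,600 square feet → Municipal Registration required.
§16.3 does not sell tobacco products; provides massage or bodywork services; is a home-based business → General Business Authorization not required.
§16.4 floor area 7,800 square feet ≤ 9,000 square feet; provides massage or bodywork services → Small Premises Registration required.
§16.5 provides massage or bodywork services → Massage Establishment Permit required.
§16.6 is a home-based business (not: occupies leased commercial space); provides massage or bodywork services; floor area 7,800 square feet < 9,000 square feet → Compliance Certificate not required.
§16.7 floor area 7,800 square feet < 14,500 square feet → General Business License not required.
§16.8 floor area 7,800 square feet > 6,100 square feet → Large Premises Authorization required.
§16.9 floor area 7,800 square feet ≤ 8,600 square feet → Large Premises Permit not required.
§16.10 floor area 7,800 square feet ≥ 6,100 square feet; provides massage or bodywork services; is a home-based business → Annual Registration required.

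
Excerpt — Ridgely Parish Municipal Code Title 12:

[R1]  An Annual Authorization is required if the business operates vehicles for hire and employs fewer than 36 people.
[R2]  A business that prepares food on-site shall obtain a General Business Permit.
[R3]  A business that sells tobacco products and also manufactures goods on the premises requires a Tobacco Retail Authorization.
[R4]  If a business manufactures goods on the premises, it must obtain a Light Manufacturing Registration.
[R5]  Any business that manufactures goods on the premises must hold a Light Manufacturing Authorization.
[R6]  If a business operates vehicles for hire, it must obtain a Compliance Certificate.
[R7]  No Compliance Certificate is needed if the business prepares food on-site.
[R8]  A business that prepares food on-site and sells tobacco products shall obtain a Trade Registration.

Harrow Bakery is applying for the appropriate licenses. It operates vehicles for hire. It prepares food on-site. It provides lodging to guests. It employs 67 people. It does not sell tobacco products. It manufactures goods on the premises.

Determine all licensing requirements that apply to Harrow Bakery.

General Business Permit, Light Manufacturing Authorization, Light Manufacturing Registration

[R1] operates vehicles for hire; employees 67 ≥ 36 → Annual Authorization not required.
[R2] prepares food on-site → General Business Permit required.
[R3] does not sell tobacco products; manufactures goods on the premises → Tobacco Retail Authorization not required.
[R4] manufactures goods on the premises → Light Manufacturing Registration required.
[R5] manufactures goods on the premises → Light Manufacturing Authorization required.
[R6] operates vehicles for hire → Compliance Certificate required.
[R7] prepares food on-site → exempt from Compliance Certificate.
[R8] prepares food on-site; does not sell tobacco products → Trade Registration not required.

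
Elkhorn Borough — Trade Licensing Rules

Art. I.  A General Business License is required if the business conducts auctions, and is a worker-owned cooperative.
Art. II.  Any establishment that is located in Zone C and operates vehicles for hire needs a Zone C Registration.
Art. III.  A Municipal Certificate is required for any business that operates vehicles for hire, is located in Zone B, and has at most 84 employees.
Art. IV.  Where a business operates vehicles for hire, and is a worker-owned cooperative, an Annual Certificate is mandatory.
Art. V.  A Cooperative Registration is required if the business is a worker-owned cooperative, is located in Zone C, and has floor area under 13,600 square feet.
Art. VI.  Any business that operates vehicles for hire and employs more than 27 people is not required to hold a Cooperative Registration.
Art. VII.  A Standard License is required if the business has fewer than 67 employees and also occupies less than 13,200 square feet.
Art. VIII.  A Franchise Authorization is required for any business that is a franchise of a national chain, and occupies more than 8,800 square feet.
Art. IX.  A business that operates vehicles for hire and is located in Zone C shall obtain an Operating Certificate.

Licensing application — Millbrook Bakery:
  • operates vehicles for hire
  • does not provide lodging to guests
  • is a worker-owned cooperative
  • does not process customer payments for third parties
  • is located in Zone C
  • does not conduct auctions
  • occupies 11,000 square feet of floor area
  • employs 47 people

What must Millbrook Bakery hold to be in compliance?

Annual Certificate, Operating Certificate, Standard License, Zone C Registration

Art. I. does not conduct auctions; is a worker-owned cooperative → General Business License not required.
Art. II. is located in Zone C; operates vehicles for hire → Zone C Registration required.
Art. III. operates vehicles for hire; is located in Zone C (not: is located in Zone B); employees 47 ≤ 84 → Municipal Certificate not required.
Art. IV. operates vehicles for hire; is a worker-owned cooperative → Annual Certificate required.
Art. V. is a worker-owned cooperative; is located in Zone C; floor area 11,000 square feet < 13,600 square feet → Cooperative Registration required.
Art. VI. operates vehicles for hire; employees 47 > 27 → exempt from Cooperative Registration.
Art. VII. employees 47 < 67; floor area 11,000 square feet < 13,200 square feet → Standard License required.
Art. VIII. is a worker-owned cooperative (not: is a franchise of a national chain); floor area 11,000 square feet > 8,800 square feet → Franchise Authorization not required.
Art. IX. operates vehicles for hire; is located in Zone C → Operating Certificate required.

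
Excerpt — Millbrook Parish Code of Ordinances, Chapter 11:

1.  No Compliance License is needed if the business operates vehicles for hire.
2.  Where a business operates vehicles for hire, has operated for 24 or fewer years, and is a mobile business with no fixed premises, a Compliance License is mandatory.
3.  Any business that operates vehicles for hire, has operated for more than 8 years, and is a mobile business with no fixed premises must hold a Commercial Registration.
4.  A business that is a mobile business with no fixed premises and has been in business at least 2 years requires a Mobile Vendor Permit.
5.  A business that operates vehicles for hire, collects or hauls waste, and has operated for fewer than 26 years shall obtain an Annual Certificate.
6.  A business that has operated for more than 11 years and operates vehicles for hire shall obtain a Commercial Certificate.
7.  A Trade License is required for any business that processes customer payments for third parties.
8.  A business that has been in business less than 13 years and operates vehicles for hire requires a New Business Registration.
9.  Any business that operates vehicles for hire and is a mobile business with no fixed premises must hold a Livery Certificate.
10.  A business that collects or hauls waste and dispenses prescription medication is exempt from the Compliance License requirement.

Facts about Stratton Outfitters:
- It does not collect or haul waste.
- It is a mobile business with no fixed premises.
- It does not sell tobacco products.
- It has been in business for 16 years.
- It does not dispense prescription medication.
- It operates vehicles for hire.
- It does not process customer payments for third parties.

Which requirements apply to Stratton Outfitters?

Commercial Certificate, Commercial Registration, Livery Certificate, Mobile Vendor Permit

1. operates vehicles for hire → exempt from Compliance License.
2. operates vehicles for hire; years in business 16 ≤ 24; is a mobile business with no fixed premises → Compliance License required.
3. operates vehicles for hire; years in business 16 > 8; is a mobile business with no fixed premises → Commercial Registration required.
4. is a mobile business with no fixed premises; years in business 16 ≥ 2 → Mobile Vendor Permit required.
5. operates vehicles for hire; does not collect or haul waste; years in business 16 < 26 → Annual Certificate not required.
6. years in business 16 > 11; operates vehicles for hire → Commercial Certificate required.
7. does not process customer payments for third parties → Trade License not required.
8. years in business 16 ≥ 13; operates vehicles for hire → New Business Registration not required.
9. operates vehicles for hire; is a mobile business with no fixed premises → Livery Certificate required.
10. does not collect or haul waste; does not dispense prescription medication → Compliance License exemption does not apply.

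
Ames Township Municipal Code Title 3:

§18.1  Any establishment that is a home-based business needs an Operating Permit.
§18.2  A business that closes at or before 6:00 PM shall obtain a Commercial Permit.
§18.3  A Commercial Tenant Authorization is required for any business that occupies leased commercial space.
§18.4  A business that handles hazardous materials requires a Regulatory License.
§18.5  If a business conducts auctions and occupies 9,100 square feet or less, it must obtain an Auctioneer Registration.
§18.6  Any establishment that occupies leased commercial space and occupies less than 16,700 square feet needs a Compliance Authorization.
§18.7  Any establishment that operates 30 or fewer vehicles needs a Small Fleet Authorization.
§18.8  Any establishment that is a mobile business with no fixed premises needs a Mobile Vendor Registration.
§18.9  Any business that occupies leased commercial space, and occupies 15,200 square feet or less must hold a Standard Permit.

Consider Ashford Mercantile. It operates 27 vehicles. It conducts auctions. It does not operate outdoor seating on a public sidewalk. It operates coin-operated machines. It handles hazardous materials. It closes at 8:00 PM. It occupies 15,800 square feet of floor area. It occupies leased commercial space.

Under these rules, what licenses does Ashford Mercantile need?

§18.1 occupies leased commercial space (not: is a home-based business) → Operating Permit not required.
§18.2 closes 8:00 PM, after 6:00 PM → Commercial Permit not required.
§18.3 occupies leased commercial space → Commercial Tenant Authorization required.
§18.4 handles hazardous materials → Regulatory License required.
§18.5 conducts auctions; floor area 15,800 square feet > 9,100 square feet → Auctioneer Registration not required.
§18.6 occupies leased commercial space; floor area 15,800 square feet < 16,700 square feet → Compliance Authorization required.
§18.7 vehicles 27 ≤ 30 → Small Fleet Authorization required.
§18.8 occupies leased commercial space (not: is a mobile business with no fixed premises) → Mobile Vendor Registration not required.
§18.9 occupies leased commercial space; floor area 15,800 square feet > 15,200 square feet → Standard Permit not required.

Commercial Tenant Authorization, Compliance Authorization, Regulatory License, Small Fleet Authorization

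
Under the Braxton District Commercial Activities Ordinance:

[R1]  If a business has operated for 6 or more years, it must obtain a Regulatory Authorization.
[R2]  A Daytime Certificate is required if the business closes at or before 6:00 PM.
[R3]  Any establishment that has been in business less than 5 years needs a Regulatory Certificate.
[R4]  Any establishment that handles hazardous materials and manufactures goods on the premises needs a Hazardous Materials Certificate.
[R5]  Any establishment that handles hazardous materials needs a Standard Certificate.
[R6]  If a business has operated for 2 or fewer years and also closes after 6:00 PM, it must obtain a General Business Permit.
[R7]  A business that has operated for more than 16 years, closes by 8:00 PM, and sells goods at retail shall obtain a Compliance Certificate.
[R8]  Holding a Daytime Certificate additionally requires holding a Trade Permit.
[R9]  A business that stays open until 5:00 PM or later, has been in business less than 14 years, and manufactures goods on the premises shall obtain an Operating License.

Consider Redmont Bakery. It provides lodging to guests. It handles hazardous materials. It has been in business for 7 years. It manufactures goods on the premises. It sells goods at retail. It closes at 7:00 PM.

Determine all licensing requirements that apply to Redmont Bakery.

Hazardous Materials Certificate, Operating License, Regulatory Authorization, Standard Certificate

[R1] years in business 7 ≥ 6 → Regulatory Authorization required.
[R2] closes 7:00 PM, after 6:00 PM → Daytime Certificate not required.
[R3] years in business 7 ≥ 5 → Regulatory Certificate not required.
[R4] handles hazardous materials; manufactures goods on the premises → Hazardous Materials Certificate required.
[R5] handles hazardous materials → Standard Certificate required.
[R6] years in business 7 > 2; closes 7:00 PM, after 6:00 PM → General Business Permit not required.
[R7] years in business 7 ≤ 16; closes 7:00 PM, at/before 8:00 PM; sells goods at retail → Compliance Certificate not required.
[R8] Daytime Certificate is not required → no effect.
[R9] closes 7:00 PM, after 5:00 PM; years in business 7 < 14; manufactures goods on the premises → Operating License required.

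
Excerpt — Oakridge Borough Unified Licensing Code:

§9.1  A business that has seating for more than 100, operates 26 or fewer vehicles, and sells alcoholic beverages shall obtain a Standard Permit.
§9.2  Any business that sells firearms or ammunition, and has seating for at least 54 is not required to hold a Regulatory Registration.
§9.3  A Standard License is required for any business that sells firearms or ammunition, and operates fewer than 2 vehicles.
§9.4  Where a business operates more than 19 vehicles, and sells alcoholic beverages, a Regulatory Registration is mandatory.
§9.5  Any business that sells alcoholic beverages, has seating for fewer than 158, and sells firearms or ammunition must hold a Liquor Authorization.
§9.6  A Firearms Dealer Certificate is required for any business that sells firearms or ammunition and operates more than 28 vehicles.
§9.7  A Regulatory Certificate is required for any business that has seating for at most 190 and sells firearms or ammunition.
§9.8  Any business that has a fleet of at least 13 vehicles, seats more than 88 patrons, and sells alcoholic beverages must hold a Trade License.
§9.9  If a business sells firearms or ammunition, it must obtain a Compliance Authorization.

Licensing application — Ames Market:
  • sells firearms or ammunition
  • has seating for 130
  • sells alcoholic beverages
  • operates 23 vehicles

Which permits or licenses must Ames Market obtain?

§9.1 seating 130 > 100; vehicles 23 ≤ 26; sells alcoholic beverages → Standard Permit required.
§9.2 sells firearms or ammunition; seating 130 ≥ 54 → exempt from Regulatory Registration.
§9.3 sells firearms or ammunition; vehicles 23 ≥ 2 → Standard License not required.
§9.4 vehicles 23 > 19; sells alcoholic beverages → Regulatory Registration required.
§9.5 sells alcoholic beverages; seating 130 < 158; sells firearms or ammunition → Liquor Authorization required.
§9.6 sells firearms or ammunition; vehicles 23 ≤ 28 → Firearms Dealer Certificate not required.
§9.7 seating 130 ≤ 190; sells firearms or ammunition → Regulatory Certificate required.
§9.8 vehicles 23 ≥ 13; seating 130 > 88; sells alcoholic beverages → Trade License required.
§9.9 sells firearms or ammunition → Compliance Authorization required.

Compliance Authorization, Liquor Authorization, Regulatory Certificate, Standard Permit, Trade License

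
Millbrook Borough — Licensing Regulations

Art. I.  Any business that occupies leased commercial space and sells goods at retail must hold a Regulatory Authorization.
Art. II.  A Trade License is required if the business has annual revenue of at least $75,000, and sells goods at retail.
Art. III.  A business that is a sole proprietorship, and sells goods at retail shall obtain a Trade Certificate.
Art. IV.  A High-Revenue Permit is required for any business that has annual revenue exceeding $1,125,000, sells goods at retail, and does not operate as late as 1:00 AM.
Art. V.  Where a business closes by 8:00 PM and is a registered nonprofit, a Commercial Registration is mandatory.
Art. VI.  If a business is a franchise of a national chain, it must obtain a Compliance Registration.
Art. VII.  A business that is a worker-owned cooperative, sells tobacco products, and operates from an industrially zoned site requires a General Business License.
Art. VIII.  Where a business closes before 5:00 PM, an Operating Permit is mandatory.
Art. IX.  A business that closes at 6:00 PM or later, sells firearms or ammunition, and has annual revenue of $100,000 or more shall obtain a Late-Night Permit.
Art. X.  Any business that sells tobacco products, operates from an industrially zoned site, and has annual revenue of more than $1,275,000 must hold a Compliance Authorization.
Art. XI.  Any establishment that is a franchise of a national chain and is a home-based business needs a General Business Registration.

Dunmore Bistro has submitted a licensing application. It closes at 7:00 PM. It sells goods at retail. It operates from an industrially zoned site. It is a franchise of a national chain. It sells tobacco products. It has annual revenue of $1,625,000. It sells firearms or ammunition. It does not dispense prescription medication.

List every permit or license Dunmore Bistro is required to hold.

Compliance Authorization, Compliance Registration, High-Revenue Permit, Late-Night Permit, Trade License

Art. I. operates from an industrially zoned site (not: occupies leased commercial space); sells goods at retail → Regulatory Authorization not required.
Art. II. revenue $1,625,000 ≥ $75,000; sells goods at retail → Trade License required.
Art. III. is a franchise of a national chain (not: is a sole proprietorship); sells goods at retail → Trade Certificate not required.
Art. IV. revenue $1,625,000 > $1,125,000; sells goods at retail; closes 7:00 PM, at/before 1:00 AM → High-Revenue Permit required.
Art. V. closes 7:00 PM, at/before 8:00 PM; is a franchise of a national chain (not: is a registered nonprofit) → Commercial Registration not required.
Art. VI. is a franchise of a national chain → Compliance Registration required.
Art. VII. is a franchise of a national chain (not: is a worker-owned cooperative); sells tobacco products; operates from an industrially zoned site → General Business License not required.
Art. VIII. closes 7:00 PM, after 5:00 PM → Operating Permit not required.
Art. IX. closes 7:00 PM, after 6:00 PM; sells firearms or ammunition; revenue $1,625,000 ≥ $100,000 → Late-Night Permit required.
Art. X. sells tobacco products; operates from an industrially zoned site; revenue $1,625,000 > $1,275,000 → Compliance Authorization required.
Art. XI. is a franchise of a national chain; operates from an industrially zoned site (not: is a home-based business) → General Business Registration not required.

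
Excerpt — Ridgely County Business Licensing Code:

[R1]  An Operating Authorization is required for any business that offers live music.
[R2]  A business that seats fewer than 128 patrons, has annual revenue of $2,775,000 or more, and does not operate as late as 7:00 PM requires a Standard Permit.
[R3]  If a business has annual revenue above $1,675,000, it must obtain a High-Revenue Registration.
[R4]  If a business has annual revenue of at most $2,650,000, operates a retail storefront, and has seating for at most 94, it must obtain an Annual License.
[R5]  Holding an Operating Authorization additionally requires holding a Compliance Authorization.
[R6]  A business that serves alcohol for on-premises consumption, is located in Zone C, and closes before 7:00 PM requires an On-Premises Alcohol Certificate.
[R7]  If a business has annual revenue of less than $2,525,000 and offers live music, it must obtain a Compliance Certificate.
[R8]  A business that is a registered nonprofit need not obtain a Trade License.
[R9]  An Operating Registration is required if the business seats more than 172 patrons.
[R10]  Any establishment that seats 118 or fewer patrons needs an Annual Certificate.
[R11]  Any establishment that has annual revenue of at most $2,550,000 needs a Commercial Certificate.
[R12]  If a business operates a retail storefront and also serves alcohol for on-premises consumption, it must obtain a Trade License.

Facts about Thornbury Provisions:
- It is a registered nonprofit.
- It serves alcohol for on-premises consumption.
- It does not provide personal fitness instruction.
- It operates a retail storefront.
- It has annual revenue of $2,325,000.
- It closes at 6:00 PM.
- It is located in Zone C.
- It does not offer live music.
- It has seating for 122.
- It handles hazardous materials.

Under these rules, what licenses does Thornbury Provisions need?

[R1] does not offer live music → Operating Authorization not required.
[R2] seating 122 < 128; revenue $2,325,000 < $2,775,000; closes 6:00 PM, at/before 7:00 PM → Standard Permit not required.
[R3] revenue $2,325,000 > $1,675,000 → High-Revenue Registration required.
[R4] revenue $2,325,000 ≤ $2,650,000; operates a retail storefront; seating 122 > 94 → Annual License not required.
[R5] Operating Authorization is not required → no effect.
[R6] serves alcohol for on-premises consumption; is located in Zone C; closes 6:00 PM, at/before 7:00 PM → On-Premises Alcohol Certificate required.
[R7] revenue $2,325,000 < $2,525,000; does not offer live music → Compliance Certificate not required.
[R8] is a registered nonprofit → exempt from Trade License.
[R9] seating 122 ≤ 172 → Operating Registration not required.
[R10] seating 122 > 118 → Annual Certificate not required.
[R11] revenue $2,325,000 ≤ $2,550,000 → Commercial Certificate required.
[R12] operates a retail storefront; serves alcohol for on-premises consumption → Trade License required.

Commercial Certificate, High-Revenue Registration, On-Premises Alcohol Certificate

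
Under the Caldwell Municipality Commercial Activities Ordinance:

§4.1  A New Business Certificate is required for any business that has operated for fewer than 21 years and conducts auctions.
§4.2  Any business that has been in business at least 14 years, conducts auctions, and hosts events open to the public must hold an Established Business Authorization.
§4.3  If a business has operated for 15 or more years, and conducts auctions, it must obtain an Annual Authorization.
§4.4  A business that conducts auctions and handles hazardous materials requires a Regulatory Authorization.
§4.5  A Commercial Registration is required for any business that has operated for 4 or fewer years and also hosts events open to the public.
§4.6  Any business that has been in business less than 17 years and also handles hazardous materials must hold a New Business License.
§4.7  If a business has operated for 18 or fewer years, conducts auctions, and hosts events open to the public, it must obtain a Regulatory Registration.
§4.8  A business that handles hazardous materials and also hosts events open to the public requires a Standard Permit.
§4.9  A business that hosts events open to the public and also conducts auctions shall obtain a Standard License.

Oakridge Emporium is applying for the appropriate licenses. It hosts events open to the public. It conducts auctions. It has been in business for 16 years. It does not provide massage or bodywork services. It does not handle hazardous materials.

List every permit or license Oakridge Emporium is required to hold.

Annual Authorization, Established Business Authorization, New Business Certificate, Regulatory Registration, Standard License

§4.1 years in business 16 < 21; conducts auctions → New Business Certificate required.
§4.2 years in business 16 ≥ 14; conducts auctions; hosts events open to the public → Established Business Authorization required.
§4.3 years in business 16 ≥ 15; conducts auctions → Annual Authorization required.
§4.4 conducts auctions; does not handle hazardous materials → Regulatory Authorization not required.
§4.5 years in business 16 > 4; hosts events open to the public → Commercial Registration not required.
§4.6 years in business 16 < 17; does not handle hazardous materials → New Business License not required.
§4.7 years in business 16 ≤ 18; conducts auctions; hosts events open to the public → Regulatory Registration required.
§4.8 does not handle hazardous materials; hosts events open to the public → Standard Permit not required.
§4.9 hosts events open to the public; conducts auctions → Standard License required.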